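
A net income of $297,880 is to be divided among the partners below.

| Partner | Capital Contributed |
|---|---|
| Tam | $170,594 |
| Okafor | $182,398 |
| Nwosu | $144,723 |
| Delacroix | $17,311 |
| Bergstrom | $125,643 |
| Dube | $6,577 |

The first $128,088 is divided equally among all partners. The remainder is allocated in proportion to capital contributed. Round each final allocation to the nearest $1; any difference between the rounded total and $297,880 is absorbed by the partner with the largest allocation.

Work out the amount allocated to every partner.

Tam: $66,100 · Okafor: $69,197 · Nwosu: $59,313 · Delacroix: $25,889 · Bergstrom: $54,308 · Dube: $23,073

Equal tier: $128,088 ÷ 6 = $21,348 apiece.
Remainder $169,792 by capital contributed (total 647,246): Tam 44,751.91 → $44,752; Okafor 47,848.46 → $47,848; Nwosu 37,965.17 → $37,965; Delacroix 4,541.19 → $4,541; Bergstrom 32,959.92 → $32,960; Dube 1,725.34 → $1,725.
Rounding difference +$1 on remainder applied to Okafor.
Totals: Tam $21,348 + $44,752 = $66,100; Okafor $21,348 + $47,849 = $69,197; Nwosu $21,348 + $37,965 = $59,313; Delacroix $21,348 + $4,541 = $25,889; Bergstrom $21,348 + $32,960 = $54,308; Dube $21,348 + $1,725 = $23,073.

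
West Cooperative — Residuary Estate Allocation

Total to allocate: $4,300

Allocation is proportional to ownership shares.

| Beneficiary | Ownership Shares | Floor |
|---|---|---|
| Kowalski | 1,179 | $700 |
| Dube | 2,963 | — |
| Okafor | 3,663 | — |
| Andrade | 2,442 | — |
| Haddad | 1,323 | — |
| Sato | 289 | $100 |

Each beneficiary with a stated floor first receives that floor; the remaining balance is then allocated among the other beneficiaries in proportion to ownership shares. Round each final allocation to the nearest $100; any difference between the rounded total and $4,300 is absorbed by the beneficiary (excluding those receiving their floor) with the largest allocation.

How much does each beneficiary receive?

Guaranteed amounts: Kowalski $700; Sato $100. Remaining pool $3,500.
Remaining pool split over remaining ownership shares 10,391: Dube 998.03 → $1,000; Okafor 1,233.81 → $1,200; Andrade 822.54 → $800; Haddad 445.63 → $400.
Rounding difference +$100 applied to Okafor → $1,300.

Kowalski: $700; Dube: $1,000; Okafor: $1,300; Andrade: $800; Haddad: $400; Sato: $100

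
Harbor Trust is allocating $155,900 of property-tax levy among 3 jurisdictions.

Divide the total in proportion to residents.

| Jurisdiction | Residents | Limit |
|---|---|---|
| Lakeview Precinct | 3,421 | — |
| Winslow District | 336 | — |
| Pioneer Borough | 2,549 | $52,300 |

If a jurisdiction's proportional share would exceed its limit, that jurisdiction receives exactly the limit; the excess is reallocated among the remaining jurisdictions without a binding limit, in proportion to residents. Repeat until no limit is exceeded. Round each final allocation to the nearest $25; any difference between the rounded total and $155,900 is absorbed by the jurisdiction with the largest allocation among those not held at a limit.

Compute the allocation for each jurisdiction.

Residents total: 6,306.
Proportional shares (ignoring caps): Lakeview Precinct 84,575.63; Winslow District 8,306.76; Pioneer Borough 63,017.62.
Held at cap: Pioneer Borough ($52,300); residual $103,600 reallocated over remaining residents 3,757.
Shares after redistribution: Lakeview Precinct 94,334.74 → $94,325; Winslow District 9,265.26 → $9,275.

Lakeview Precinct: $94,325 | Winslow District: $9,275 | Pioneer Borough: $52,300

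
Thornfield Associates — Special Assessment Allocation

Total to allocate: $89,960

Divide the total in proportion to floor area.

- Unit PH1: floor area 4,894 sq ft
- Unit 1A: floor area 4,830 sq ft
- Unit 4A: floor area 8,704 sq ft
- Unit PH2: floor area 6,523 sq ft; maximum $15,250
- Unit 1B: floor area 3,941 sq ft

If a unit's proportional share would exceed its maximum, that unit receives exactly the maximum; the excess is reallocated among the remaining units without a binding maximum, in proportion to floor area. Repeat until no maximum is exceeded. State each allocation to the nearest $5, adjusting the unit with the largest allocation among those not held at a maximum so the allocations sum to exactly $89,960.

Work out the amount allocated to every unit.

Unit PH1: $16,345; Unit 1A: $16,130; Unit 4A: $29,070; Unit PH2: $15,250; Unit 1B: $13,165

Sum of floor area: 28,892.
Unconstrained shares: Unit PH1 15,238.27; Unit 1A 15,039.00; Unit 4A 27,101.34; Unit PH2 20,310.43; Unit 1B 12,270.95.
Cap binds for Unit PH2 ($15,250); balance $74,710 reallocated over remaining floor area 22,369.
Redistributed shares: Unit PH1 16,345.42 → $16,345; Unit 1A 16,131.67 → $16,130; Unit 4A 29,070.40 → $29,070; Unit 1B 13,162.51 → $13,165.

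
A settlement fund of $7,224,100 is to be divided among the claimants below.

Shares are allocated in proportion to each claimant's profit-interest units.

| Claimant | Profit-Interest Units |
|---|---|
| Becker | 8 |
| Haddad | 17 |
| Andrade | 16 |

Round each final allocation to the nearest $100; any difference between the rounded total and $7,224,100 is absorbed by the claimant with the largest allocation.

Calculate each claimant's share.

Profit-interest units total: 41.
Unrounded shares: Becker 8/41 × $7,224,100 = 1,409,580.49; Haddad 17/41 × $7,224,100 = 2,995,358.54; Andrade 16/41 × $7,224,100 = 2,819,160.98.
After rounding ($100): Becker $1,409,600; Haddad $2,995,400; Andrade $2,819,200. Sum = $7,224,200.
Difference $7,224,100 − $7,224,200 = −$100 applied to largest allocation (Haddad): Haddad becomes $2,995,300.

Becker: $1,409,600 | Haddad: $2,995,300 | Andrade: $2,819,200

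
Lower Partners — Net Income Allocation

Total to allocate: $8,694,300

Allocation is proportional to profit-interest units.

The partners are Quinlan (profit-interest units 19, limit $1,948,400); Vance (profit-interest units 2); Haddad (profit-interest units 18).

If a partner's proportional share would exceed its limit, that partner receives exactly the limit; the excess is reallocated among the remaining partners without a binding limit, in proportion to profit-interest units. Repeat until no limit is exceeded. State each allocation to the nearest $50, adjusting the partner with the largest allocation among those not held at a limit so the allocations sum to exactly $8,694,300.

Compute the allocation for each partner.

Quinlan: $1,948,400 | Vance: $674,600 | Haddad: $6,071,300

Profit-interest units total: 39.
Unconstrained shares: Quinlan 4,235,684.62; Vance 445,861.54; Haddad 4,012,753.85.
Capped: Quinlan ($1,948,400); balance $6,745,900 reallocated over remaining profit-interest units 20.
Shares after redistribution: Vance 674,590.00 → $674,600; Haddad 6,071,310.00 → $6,071,300.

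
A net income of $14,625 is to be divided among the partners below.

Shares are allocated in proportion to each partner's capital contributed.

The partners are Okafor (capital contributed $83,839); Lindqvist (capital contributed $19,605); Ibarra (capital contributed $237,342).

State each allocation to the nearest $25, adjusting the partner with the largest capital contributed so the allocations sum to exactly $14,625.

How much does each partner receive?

Okafor: $3,600; Lindqvist: $850; Ibarra: $10,175

Capital contributed total: 83,839 + 19,605 + 237,342 = 340,786.
Proportional shares: Okafor 3,597.99; Lindqvist 841.36; Ibarra 10,185.65.
At nearest $25: Okafor $3,600; Lindqvist $850; Ibarra $10,175. Sum = $14,625.
Rounded total matches; no reconciliation needed.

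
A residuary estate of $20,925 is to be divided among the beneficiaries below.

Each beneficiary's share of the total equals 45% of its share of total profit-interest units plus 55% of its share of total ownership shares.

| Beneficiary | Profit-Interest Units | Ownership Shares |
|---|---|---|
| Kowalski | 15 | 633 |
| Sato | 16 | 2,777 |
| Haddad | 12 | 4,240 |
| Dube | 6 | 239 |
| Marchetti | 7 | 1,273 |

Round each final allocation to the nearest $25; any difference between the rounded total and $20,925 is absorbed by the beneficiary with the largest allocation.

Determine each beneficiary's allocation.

Totals — profit-interest units 56, ownership shares 9,162.
Blended shares (45% profit-interest units + 55% ownership shares): Kowalski 0.1585; Sato 0.2953; Haddad 0.3510; Dube 0.0626; Marchetti 0.1327.
Unrounded shares: Kowalski 3,317.35; Sato 6,178.66; Haddad 7,343.80; Dube 1,309.10; Marchetti 2,776.10.
After rounding ($25): Kowalski $3,325; Sato $6,175; Haddad $7,350; Dube $1,300; Marchetti $2,775. Sum = $20,925.
Sum already equals the total — no adjustment.

Kowalski: $3,325 | Sato: $6,175 | Haddad: $7,350 | Dube: $1,300 | Marchetti: $2,775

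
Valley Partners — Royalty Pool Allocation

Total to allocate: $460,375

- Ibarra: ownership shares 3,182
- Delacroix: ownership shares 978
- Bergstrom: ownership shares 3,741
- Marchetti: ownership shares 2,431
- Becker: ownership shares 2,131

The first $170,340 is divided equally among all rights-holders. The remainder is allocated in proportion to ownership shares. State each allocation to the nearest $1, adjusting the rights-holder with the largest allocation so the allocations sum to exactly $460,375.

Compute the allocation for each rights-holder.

Ibarra: $108,118; Delacroix: $56,828; Bergstrom: $121,128; Marchetti: $90,641; Becker: $83,660

First tranche $170,340 split equally: $34,068 each.
Remainder $290,035 by ownership shares (total 12,463): Ibarra 74,050.499 → $74,050; Delacroix 22,759.71 → $22,760; Bergstrom 87,059.37 → $87,059; Marchetti 56,573.46 → $56,573; Becker 49,591.96 → $49,592.
Rounding difference +$1 on remainder applied to Bergstrom.
Totals: Ibarra $34,068 + $74,050 = $108,118; Delacroix $34,068 + $22,760 = $56,828; Bergstrom $34,068 + $87,060 = $121,128; Marchetti $34,068 + $56,573 = $90,641; Becker $34,068 + $49,592 = $83,660.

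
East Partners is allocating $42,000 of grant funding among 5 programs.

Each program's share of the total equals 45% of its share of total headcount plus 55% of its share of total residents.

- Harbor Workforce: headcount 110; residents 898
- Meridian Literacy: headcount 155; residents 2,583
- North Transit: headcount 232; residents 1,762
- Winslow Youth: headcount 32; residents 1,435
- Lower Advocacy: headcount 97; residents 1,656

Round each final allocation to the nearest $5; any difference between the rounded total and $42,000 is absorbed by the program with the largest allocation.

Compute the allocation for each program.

Headcount total 626; residents total 8,334.
Blended shares (45% headcount + 55% residents): Harbor Workforce 0.1383; Meridian Literacy 0.2819; North Transit 0.2831; Winslow Youth 0.1177; Lower Advocacy 0.1790.
Raw shares: Harbor Workforce 5,810.14; Meridian Literacy 11,839.22; North Transit 11,888.35; Winslow Youth 4,943.64; Lower Advocacy 7,518.66.
After rounding ($5): Harbor Workforce $5,810; Meridian Literacy $11,840; North Transit $11,890; Winslow Youth $4,945; Lower Advocacy $7,520. Sum = $42,005.
Difference $42,000 − $42,005 = −$5 applied to largest allocation (North Transit): North Transit becomes $11,885.

Harbor Workforce: $5,810; Meridian Literacy: $11,840; North Transit: $11,885; Winslow Youth: $4,945; Lower Advocacy: $7,520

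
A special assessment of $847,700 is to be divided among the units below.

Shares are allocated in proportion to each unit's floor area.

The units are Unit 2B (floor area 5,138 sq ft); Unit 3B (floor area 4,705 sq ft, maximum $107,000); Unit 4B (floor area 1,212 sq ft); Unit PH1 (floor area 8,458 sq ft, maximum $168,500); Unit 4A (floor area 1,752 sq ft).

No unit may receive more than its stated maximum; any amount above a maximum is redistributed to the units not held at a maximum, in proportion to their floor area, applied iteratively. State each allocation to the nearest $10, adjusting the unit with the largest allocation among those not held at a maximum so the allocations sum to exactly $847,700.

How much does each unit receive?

Total floor area = 21,265.
Unconstrained shares: Unit 2B 204,819.31; Unit 3B 187,558.36; Unit 4B 48,314.71; Unit PH1 337,166.55; Unit 4A 69,841.07.
Cap binds for Unit 3B ($107,000), Unit PH1 ($168,500); residual $572,200 reallocated over remaining floor area 8,102.
Shares after redistribution: Unit 2B 362,868.87 → $362,870; Unit 4B 85,596.94 → $85,600; Unit 4A 123,734.19 → $123,730.

Unit 2B: $362,870 | Unit 3B: $107,000 | Unit 4B: $85,600 | Unit PH1: $168,500 | Unit 4A: $123,730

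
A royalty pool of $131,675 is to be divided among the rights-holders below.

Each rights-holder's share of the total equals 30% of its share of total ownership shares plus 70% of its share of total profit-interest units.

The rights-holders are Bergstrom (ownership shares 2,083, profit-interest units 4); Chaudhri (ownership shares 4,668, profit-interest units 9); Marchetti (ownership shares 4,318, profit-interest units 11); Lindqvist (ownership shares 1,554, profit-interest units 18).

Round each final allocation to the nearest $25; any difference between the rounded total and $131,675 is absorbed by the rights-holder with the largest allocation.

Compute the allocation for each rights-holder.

Totals — ownership shares 12,623, profit-interest units 42.
Combined weights (30% ownership shares + 70% profit-interest units): Bergstrom 0.1162; Chaudhri 0.2609; Marchetti 0.2860; Lindqvist 0.3369.
Pro-rata amounts: Bergstrom 15,296.89; Chaudhri 34,359.32; Marchetti 37,653.19; Lindqvist 44,365.60.
After rounding ($25): Bergstrom $15,300; Chaudhri $34,350; Marchetti $37,650; Lindqvist $44,375. Sum = $131,675.
No rounding difference to absorb.

Bergstrom: $15,300; Chaudhri: $34,350; Marchetti: $37,650; Lindqvist: $44,375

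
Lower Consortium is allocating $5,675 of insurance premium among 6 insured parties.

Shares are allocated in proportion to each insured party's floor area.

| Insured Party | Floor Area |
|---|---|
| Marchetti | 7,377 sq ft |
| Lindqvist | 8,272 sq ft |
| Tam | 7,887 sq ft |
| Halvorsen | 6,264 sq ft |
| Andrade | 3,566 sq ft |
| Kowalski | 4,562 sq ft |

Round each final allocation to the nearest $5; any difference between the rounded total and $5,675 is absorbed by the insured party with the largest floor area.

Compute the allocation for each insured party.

Combined floor area = 7,377 + 8,272 + 7,887 + 6,264 + 3,566 + 4,562 = 37,928.
Unrounded shares: Marchetti 1,103.79; Lindqvist 1,237.70; Tam 1,180.10; Halvorsen 937.25; Andrade 533.56; Kowalski 682.59.
After rounding ($5): Marchetti $1,105; Lindqvist $1,240; Tam $1,180; Halvorsen $935; Andrade $535; Kowalski $685. Sum = $5,680.
Difference $5,675 − $5,680 = −$5 applied to largest floor area (Lindqvist): Lindqvist becomes $1,235.

Marchetti: $1,105; Lindqvist: $1,235; Tam: $1,180; Halvorsen: $935; Andrade: $535; Kowalski: $685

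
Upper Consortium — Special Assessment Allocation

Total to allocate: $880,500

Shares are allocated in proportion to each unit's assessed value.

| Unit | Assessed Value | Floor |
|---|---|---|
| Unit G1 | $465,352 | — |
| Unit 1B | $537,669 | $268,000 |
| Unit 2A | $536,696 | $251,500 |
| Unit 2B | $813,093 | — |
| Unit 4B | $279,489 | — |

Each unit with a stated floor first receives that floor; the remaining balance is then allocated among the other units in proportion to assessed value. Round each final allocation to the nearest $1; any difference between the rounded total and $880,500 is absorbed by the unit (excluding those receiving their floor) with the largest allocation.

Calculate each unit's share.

Minimums first: Unit 1B $268,000; Unit 2A $251,500. Residual $361,000.
Residual split over remaining assessed value 1,557,934: Unit G1 107,830.03 → $107,830; Unit 2B 188,407.58 → $188,408; Unit 4B 64,762.39 → $64,762.

Unit G1: $107,830 | Unit 1B: $268,000 | Unit 2A: $251,500 | Unit 2B: $188,408 | Unit 4B: $64,762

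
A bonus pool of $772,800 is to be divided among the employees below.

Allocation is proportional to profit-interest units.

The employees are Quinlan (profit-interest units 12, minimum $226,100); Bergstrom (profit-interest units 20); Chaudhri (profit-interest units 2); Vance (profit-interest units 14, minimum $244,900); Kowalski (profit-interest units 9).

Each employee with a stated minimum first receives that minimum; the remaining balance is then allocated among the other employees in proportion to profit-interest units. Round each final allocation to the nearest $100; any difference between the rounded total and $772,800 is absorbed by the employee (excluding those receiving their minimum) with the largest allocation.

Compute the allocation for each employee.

Fund the minimums — Quinlan $226,100; Vance $244,900. Balance $301,800.
Balance split over remaining profit-interest units 31: Bergstrom 194,709.68 → $194,700; Chaudhri 19,470.97 → $19,500; Kowalski 87,619.35 → $87,600.

Quinlan: $226,100; Bergstrom: $194,700; Chaudhri: $19,500; Vance: $244,900; Kowalski: $87,600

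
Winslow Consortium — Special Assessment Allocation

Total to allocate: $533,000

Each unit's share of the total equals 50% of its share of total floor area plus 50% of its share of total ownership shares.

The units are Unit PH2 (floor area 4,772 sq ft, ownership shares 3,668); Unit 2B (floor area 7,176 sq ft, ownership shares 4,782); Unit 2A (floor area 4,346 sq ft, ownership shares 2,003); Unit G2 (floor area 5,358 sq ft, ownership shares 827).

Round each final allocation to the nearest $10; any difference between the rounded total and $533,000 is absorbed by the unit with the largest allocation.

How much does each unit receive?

Totals — floor area 21,652, ownership shares 11,280.
Composite weights (50% floor area + 50% ownership shares): Unit PH2 0.2728; Unit 2B 0.3777; Unit 2A 0.1891; Unit G2 0.1604.
Proportional shares: Unit PH2 145,395.11; Unit 2B 201,303.58; Unit 2A 100,814.66; Unit G2 85,486.65.
At nearest $10: Unit PH2 $145,400; Unit 2B $201,300; Unit 2A $100,810; Unit G2 $85,490. Sum = $533,000.
No rounding difference to absorb.

Unit PH2: $145,400; Unit 2B: $201,300; Unit 2A: $100,810; Unit G2: $85,490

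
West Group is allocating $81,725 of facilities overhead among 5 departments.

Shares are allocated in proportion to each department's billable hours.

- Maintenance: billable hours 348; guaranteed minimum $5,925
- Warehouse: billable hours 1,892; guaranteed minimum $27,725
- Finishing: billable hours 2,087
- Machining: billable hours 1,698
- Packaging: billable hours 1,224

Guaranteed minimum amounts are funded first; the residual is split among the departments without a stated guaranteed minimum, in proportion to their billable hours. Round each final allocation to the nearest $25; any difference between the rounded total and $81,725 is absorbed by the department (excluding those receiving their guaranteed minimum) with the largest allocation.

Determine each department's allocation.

Minimums first: Maintenance $5,925; Warehouse $27,725. Residual $48,075.
Residual split over remaining billable hours 5,009: Finishing 20,030.45 → $20,025; Machining 16,296.94 → $16,300; Packaging 11,747.61 → $11,750.

Maintenance: $5,925; Warehouse: $27,725; Finishing: $20,025; Machining: $16,300; Packaging: $11,750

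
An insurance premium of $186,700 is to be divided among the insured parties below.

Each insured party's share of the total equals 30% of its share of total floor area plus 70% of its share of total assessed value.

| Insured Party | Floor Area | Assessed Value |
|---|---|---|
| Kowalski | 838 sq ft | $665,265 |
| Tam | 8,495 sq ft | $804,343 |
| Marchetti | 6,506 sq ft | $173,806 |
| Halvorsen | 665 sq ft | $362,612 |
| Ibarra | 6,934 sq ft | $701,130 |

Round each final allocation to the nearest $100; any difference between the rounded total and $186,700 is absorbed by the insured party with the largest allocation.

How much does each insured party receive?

Kowalski: $34,100; Tam: $59,200; Marchetti: $23,900; Halvorsen: $19,100; Ibarra: $50,400

Totals — floor area 23,438, assessed value 2,707,156.
Composite weights (30% floor area + 70% assessed value): Kowalski 0.1827; Tam 0.3167; Marchetti 0.1282; Halvorsen 0.1023; Ibarra 0.2700.
Unrounded shares: Kowalski 34,118.75; Tam 59,130.84; Marchetti 23,938.06; Halvorsen 19,094.52; Ibarra 50,417.82.
At nearest $100: Kowalski $34,100; Tam $59,100; Marchetti $23,900; Halvorsen $19,100; Ibarra $50,400. Sum = $186,600.
Difference $186,700 − $186,600 = +$100 applied to largest allocation (Tam): Tam becomes $59,200.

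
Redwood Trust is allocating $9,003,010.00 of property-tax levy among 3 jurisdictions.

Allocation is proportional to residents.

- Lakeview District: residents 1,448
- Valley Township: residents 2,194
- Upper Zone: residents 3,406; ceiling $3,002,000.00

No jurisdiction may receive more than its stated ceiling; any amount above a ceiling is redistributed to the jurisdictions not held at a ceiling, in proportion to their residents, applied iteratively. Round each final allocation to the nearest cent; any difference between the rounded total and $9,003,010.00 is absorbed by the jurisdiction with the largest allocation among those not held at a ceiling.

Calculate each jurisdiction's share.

Lakeview District: $2,385,904.03; Valley Township: $3,615,105.97; Upper Zone: $3,002,000.00

Combined residents = 7,048.
Proportional shares (ignoring caps): Lakeview District 1,849,653.5868; Valley Township 2,802,582.8519; Upper Zone 4,350,773.5613.
Cap binds for Upper Zone ($3,002,000.00); remaining pool $6,001,010.00 reallocated over remaining residents 3,642.
Redistributed shares: Lakeview District 2,385,904.0308 → $2,385,904.03; Valley Township 3,615,105.9692 → $3,615,105.97.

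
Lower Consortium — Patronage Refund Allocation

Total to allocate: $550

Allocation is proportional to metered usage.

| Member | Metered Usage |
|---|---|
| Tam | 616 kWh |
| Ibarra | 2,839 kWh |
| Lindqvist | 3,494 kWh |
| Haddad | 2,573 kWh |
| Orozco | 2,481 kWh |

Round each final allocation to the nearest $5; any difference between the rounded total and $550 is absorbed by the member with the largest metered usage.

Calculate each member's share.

Metered usage total: 12,003.
Proportional shares: Tam 616/12,003 × $550 = 28.23; Ibarra 2,839/12,003 × $550 = 130.09; Lindqvist 3,494/12,003 × $550 = 160.10; Haddad 2,573/12,003 × $550 = 117.90; Orozco 2,481/12,003 × $550 = 113.68.
After rounding ($5): Tam $30; Ibarra $130; Lindqvist $160; Haddad $120; Orozco $115. Sum = $555.
Difference $550 − $555 = −$5 applied to largest metered usage (Lindqvist): Lindqvist becomes $155.

Tam: $30 · Ibarra: $130 · Lindqvist: $155 · Haddad: $120 · Orozco: $115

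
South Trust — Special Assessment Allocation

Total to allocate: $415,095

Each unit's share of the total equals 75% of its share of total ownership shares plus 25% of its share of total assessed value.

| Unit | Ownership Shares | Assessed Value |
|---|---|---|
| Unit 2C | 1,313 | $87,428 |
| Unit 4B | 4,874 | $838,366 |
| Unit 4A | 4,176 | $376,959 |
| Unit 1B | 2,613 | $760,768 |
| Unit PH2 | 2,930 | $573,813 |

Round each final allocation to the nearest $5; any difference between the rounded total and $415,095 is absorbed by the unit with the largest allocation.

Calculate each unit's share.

Ownership shares total 15,906; assessed value total 2,637,334.
Combined weights (75% ownership shares + 25% assessed value): Unit 2C 0.0702; Unit 4B 0.3093; Unit 4A 0.2326; Unit 1B 0.1953; Unit PH2 0.1925.
Raw shares: Unit 2C 29,138.90; Unit 4B 128,384.70; Unit 4A 96,567.61; Unit 1B 81,077.80; Unit PH2 79,926.00.
After rounding ($5): Unit 2C $29,140; Unit 4B $128,385; Unit 4A $96,570; Unit 1B $81,080; Unit PH2 $79,925. Sum = $415,100.
Difference $415,095 − $415,100 = −$5 applied to largest allocation (Unit 4B): Unit 4B becomes $128,380.

Unit 2C: $29,140; Unit 4B: $128,380; Unit 4A: $96,570; Unit 1B: $81,080; Unit PH2: $79,925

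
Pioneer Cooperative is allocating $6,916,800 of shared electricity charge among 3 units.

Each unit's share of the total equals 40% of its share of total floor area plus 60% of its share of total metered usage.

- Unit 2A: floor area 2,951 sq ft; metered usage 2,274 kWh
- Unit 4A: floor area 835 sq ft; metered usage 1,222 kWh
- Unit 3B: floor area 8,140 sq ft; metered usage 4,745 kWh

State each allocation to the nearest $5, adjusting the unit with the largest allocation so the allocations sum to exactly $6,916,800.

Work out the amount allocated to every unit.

Unit 2A: $1,829,765 | Unit 4A: $809,100 | Unit 3B: $4,277,935

Floor area total 11,926; metered usage total 8,241.
Combined weights (40% floor area + 60% metered usage): Unit 2A 0.2645; Unit 4A 0.1170; Unit 3B 0.6185.
Pro-rata amounts: Unit 2A 1,829,766.51; Unit 4A 809,098.37; Unit 3B 4,277,935.12.
After rounding ($5): Unit 2A $1,829,765; Unit 4A $809,100; Unit 3B $4,277,935. Sum = $6,916,800.
Sum already equals the total — no adjustment.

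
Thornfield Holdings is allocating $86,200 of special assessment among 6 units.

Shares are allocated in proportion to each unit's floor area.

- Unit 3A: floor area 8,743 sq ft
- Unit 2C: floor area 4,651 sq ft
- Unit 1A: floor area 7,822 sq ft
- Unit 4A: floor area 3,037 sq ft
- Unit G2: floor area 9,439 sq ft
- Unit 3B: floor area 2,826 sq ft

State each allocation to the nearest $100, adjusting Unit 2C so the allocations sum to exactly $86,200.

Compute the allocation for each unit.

Unit 3A: $20,600 | Unit 2C: $10,900 | Unit 1A: $18,500 | Unit 4A: $7,200 | Unit G2: $22,300 | Unit 3B: $6,700

Sum of floor area: 36,518.
Unrounded shares: Unit 3A 8,743/36,518 × $86,200 = 20,637.67; Unit 2C 4,651/36,518 × $86,200 = 10,978.59; Unit 1A 7,822/36,518 × $86,200 = 18,463.67; Unit 4A 3,037/36,518 × $86,200 = 7,168.78; Unit G2 9,439/36,518 × $86,200 = 22,280.57; Unit 3B 2,826/36,518 × $86,200 = 6,670.72.
After rounding ($100): Unit 3A $20,600; Unit 2C $11,000; Unit 1A $18,500; Unit 4A $7,200; Unit G2 $22,300; Unit 3B $6,700. Sum = $86,300.
Difference $86,200 − $86,300 = −$100 applied to Unit 2C: Unit 2C becomes $10,900.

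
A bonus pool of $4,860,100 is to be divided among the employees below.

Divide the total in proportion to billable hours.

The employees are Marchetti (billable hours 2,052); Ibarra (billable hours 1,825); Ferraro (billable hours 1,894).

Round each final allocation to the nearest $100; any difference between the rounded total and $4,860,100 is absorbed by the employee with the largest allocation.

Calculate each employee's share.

Combined billable hours = 5,771.
Proportional shares: Marchetti 2,052/5,771 × $4,860,100 = 1,728,110.41; Ibarra 1,825/5,771 × $4,860,100 = 1,536,940.30; Ferraro 1,894/5,771 × $4,860,100 = 1,595,049.28.
At nearest $100: Marchetti $1,728,100; Ibarra $1,536,900; Ferraro $1,595,000. Sum = $4,860,000.
Difference $4,860,100 − $4,860,000 = +$100 applied to largest allocation (Marchetti): Marchetti becomes $1,728,200.

Marchetti: $1,728,200 | Ibarra: $1,536,900 | Ferraro: $1,595,000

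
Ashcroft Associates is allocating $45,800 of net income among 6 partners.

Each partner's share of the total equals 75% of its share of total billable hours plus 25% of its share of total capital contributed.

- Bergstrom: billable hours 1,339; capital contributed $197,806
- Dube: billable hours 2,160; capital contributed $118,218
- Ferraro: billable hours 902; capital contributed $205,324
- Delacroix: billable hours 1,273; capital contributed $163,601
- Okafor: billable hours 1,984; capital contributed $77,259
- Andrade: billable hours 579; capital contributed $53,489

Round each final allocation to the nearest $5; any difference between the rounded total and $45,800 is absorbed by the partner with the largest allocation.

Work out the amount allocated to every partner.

Billable hours total 8,237; capital contributed total 815,697.
Combined weights (75% billable hours + 25% capital contributed): Bergstrom 0.1825; Dube 0.2329; Ferraro 0.1451; Delacroix 0.1661; Okafor 0.2043; Andrade 0.0691.
Unrounded shares: Bergstrom 8,360.53; Dube 10,667.08; Ferraro 6,643.68; Delacroix 7,605.15; Okafor 9,358.18; Andrade 3,165.38.
After rounding ($5): Bergstrom $8,360; Dube $10,665; Ferraro $6,645; Delacroix $7,605; Okafor $9,360; Andrade $3,165. Sum = $45,800.
Sum already equals the total — no adjustment.

Bergstrom: $8,360 | Dube: $10,665 | Ferraro: $6,645 | Delacroix: $7,605 | Okafor: $9,360 | Andrade: $3,165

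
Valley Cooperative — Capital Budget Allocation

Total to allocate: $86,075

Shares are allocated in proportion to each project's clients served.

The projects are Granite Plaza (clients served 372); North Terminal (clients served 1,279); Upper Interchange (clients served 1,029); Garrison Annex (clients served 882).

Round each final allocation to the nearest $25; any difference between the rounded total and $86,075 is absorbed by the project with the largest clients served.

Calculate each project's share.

Clients served total: 372 + 1,279 + 1,029 + 882 = 3,562.
Raw shares: Granite Plaza 8,989.30; North Terminal 30,906.77; Upper Interchange 24,865.57; Garrison Annex 21,313.35.
Rounded to nearest $25: Granite Plaza $9,000; North Terminal $30,900; Upper Interchange $24,875; Garrison Annex $21,325. Sum = $86,100.
Difference $86,075 − $86,100 = −$25 applied to largest clients served (North Terminal): North Terminal becomes $30,875.

Granite Plaza: $9,000 | North Terminal: $30,875 | Upper Interchange: $24,875 | Garrison Annex: $21,325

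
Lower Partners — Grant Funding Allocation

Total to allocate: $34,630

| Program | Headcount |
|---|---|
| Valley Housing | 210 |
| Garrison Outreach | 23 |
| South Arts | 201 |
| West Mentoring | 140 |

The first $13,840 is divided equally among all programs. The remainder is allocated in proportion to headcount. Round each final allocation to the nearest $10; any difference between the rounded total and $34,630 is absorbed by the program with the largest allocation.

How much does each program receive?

First tranche $13,840 split equally: $3,460 each.
Remainder $20,790 by headcount (total 574): Valley Housing 7,606.10 → $7,610; Garrison Outreach 833.05 → $830; South Arts 7,280.12 → $7,280; West Mentoring 5,070.73 → $5,070.
Totals: Valley Housing $3,460 + $7,610 = $11,070; Garrison Outreach $3,460 + $830 = $4,290; South Arts $3,460 + $7,280 = $10,740; West Mentoring $3,460 + $5,070 = $8,530.

Valley Housing: $11,070; Garrison Outreach: $4,290; South Arts: $10,740; West Mentoring: $8,530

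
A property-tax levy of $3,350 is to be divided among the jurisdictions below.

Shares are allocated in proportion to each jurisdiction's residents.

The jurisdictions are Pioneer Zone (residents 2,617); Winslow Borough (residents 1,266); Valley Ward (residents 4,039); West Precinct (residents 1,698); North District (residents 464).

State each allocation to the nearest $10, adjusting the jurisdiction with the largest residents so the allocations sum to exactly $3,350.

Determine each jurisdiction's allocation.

Residents total: 10,084.
Proportional shares: Pioneer Zone 2,617/10,084 × $3,350 = 869.39; Winslow Borough 1,266/10,084 × $3,350 = 420.58; Valley Ward 4,039/10,084 × $3,350 = 1,341.79; West Precinct 1,698/10,084 × $3,350 = 564.09; North District 464/10,084 × $3,350 = 154.15.
Rounded to nearest $10: Pioneer Zone $870; Winslow Borough $420; Valley Ward $1,340; West Precinct $560; North District $150. Sum = $3,340.
Difference $3,350 − $3,340 = +$10 applied to largest residents (Valley Ward): Valley Ward becomes $1,350.

Pioneer Zone: $870 · Winslow Borough: $420 · Valley Ward: $1,350 · West Precinct: $560 · North District: $150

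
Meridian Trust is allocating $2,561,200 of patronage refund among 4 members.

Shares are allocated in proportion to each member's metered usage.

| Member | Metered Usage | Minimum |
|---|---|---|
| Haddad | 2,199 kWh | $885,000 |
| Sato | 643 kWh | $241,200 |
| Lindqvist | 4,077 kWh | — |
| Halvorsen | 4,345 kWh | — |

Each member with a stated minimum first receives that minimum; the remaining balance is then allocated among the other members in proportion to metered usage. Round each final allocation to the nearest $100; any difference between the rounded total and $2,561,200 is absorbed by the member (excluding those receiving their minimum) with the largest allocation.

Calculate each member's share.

Fund the minimums — Haddad $885,000; Sato $241,200. Residual $1,435,000.
Residual split over remaining metered usage 8,422: Lindqvist 694,668.13 → $694,700; Halvorsen 740,331.87 → $740,300.

Haddad: $885,000 · Sato: $241,200 · Lindqvist: $694,700 · Halvorsen: $740,300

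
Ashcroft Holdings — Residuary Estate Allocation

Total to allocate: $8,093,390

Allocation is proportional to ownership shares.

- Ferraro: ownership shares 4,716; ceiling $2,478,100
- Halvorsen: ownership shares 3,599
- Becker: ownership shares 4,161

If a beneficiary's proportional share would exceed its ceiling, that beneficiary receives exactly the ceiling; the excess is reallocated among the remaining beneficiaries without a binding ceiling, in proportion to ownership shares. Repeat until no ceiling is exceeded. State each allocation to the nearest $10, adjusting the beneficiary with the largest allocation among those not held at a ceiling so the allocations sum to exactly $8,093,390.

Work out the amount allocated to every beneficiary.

Ferraro: $2,478,100 | Halvorsen: $2,604,310 | Becker: $3,010,980

Combined ownership shares = 12,476.
Unconstrained shares: Ferraro 3,059,348.13; Halvorsen 2,334,731.53; Becker 2,699,310.34.
Capped: Ferraro ($2,478,100); residual $5,615,290 reallocated over remaining ownership shares 7,760.
Remaining shares: Halvorsen 2,604,307.82 → $2,604,310; Becker 3,010,982.18 → $3,010,980.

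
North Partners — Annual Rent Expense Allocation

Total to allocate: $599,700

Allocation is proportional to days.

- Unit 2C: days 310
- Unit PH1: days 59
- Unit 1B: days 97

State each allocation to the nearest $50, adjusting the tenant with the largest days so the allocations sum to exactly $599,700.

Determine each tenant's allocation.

Sum of days: 466.
Proportional shares: Unit 2C 310/466 × $599,700 = 398,942.06; Unit PH1 59/466 × $599,700 = 75,927.68; Unit 1B 97/466 × $599,700 = 124,830.26.
Rounded to nearest $50: Unit 2C $398,950; Unit PH1 $75,950; Unit 1B $124,850. Sum = $599,750.
Difference $599,700 − $599,750 = −$50 applied to largest days (Unit 2C): Unit 2C becomes $398,900.

Unit 2C: $398,900 · Unit PH1: $75,950 · Unit 1B: $124,850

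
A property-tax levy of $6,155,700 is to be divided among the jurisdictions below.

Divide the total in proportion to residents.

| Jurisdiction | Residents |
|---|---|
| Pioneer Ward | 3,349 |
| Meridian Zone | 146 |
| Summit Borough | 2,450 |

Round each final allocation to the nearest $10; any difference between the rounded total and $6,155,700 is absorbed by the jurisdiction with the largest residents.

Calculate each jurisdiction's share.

Residents total: 5,945.
Pro-rata amounts: Pioneer Ward 3,349/5,945 × $6,155,700 = 3,467,693.74; Meridian Zone 146/5,945 × $6,155,700 = 151,174.47; Summit Borough 2,450/5,945 × $6,155,700 = 2,536,831.79.
Rounded to nearest $10: Pioneer Ward $3,467,690; Meridian Zone $151,170; Summit Borough $2,536,830. Sum = $6,155,690.
Difference $6,155,700 − $6,155,690 = +$10 applied to largest residents (Pioneer Ward): Pioneer Ward becomes $3,467,700.

Pioneer Ward: $3,467,700; Meridian Zone: $151,170; Summit Borough: $2,536,830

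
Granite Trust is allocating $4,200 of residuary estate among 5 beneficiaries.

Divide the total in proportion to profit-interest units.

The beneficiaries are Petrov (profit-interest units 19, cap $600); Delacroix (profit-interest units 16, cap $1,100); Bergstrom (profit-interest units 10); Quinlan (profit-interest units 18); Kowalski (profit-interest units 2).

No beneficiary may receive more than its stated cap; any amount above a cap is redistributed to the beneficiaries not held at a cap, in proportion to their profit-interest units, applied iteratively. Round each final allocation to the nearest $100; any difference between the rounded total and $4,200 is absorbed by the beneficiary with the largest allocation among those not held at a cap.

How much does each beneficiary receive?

Petrov: $600 | Delacroix: $1,100 | Bergstrom: $800 | Quinlan: $1,500 | Kowalski: $200

Sum of profit-interest units: 65.
Proportional shares (ignoring caps): Petrov 1,227.69; Delacroix 1,033.85; Bergstrom 646.15; Quinlan 1,163.08; Kowalski 129.23.
Cap binds for Petrov ($600); remaining pool $3,600 reallocated over remaining profit-interest units 46.
Cap binds for Delacroix ($1,100); remaining pool $2,500 reallocated over remaining profit-interest units 30.
Remaining shares: Bergstrom 833.33 → $800; Quinlan 1,500.00 → $1,500; Kowalski 166.67 → $200.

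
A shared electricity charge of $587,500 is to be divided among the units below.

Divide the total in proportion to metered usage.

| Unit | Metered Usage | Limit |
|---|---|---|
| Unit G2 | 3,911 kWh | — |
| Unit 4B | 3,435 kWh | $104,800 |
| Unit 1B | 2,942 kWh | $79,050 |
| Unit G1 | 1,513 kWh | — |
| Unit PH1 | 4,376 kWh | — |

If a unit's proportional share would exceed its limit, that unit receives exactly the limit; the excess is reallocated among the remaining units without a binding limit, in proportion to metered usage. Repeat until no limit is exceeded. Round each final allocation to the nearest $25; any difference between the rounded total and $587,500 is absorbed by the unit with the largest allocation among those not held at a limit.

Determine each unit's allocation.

Combined metered usage = 16,177.
Proportional shares (ignoring caps): Unit G2 142,035.76; Unit 4B 124,748.87; Unit 1B 106,844.59; Unit G1 54,947.61; Unit PH1 158,923.16.
Cap binds for Unit 4B ($104,800), Unit 1B ($79,050); remaining pool $403,650 reallocated over remaining metered usage 9,800.
Shares after redistribution: Unit G2 161,089.30 → $161,100; Unit G1 62,318.62 → $62,325; Unit PH1 180,242.08 → $180,250.
Rounding difference −$25 applied to Unit PH1 → $180,225.

Unit G2: $161,100 | Unit 4B: $104,800 | Unit 1B: $79,050 | Unit G1: $62,325 | Unit PH1: $180,225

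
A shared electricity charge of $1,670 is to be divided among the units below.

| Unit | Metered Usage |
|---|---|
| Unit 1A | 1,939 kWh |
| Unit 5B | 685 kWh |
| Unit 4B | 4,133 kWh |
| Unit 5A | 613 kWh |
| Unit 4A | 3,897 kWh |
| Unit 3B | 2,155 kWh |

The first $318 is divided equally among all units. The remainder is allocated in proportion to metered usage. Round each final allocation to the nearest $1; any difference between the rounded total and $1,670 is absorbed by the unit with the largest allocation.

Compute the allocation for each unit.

$318 shared equally gives $53 per unit.
Remainder $1,352 by metered usage (total 13,422): Unit 1A 195.32 → $195; Unit 5B 69.00 → $69; Unit 4B 416.32 → $416; Unit 5A 61.75 → $62; Unit 4A 392.55 → $393; Unit 3B 217.07 → $217.
Totals: Unit 1A $53 + $195 = $248; Unit 5B $53 + $69 = $122; Unit 4B $53 + $416 = $469; Unit 5A $53 + $62 = $115; Unit 4A $53 + $393 = $446; Unit 3B $53 + $217 = $270.

Unit 1A: $248 | Unit 5B: $122 | Unit 4B: $469 | Unit 5A: $115 | Unit 4A: $446 | Unit 3B: $270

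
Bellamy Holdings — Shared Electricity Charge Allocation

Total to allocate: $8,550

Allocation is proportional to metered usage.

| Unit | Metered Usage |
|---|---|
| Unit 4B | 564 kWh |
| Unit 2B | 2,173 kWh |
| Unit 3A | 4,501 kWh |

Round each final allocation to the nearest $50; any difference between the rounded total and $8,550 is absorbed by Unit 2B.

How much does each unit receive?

Unit 4B: $650 · Unit 2B: $2,600 · Unit 3A: $5,300

Sum of metered usage: 7,238.
Unrounded shares: Unit 4B 564/7,238 × $8,550 = 666.23; Unit 2B 2,173/7,238 × $8,550 = 2,566.89; Unit 3A 4,501/7,238 × $8,550 = 5,316.88.
After rounding ($50): Unit 4B $650; Unit 2B $2,550; Unit 3A $5,300. Sum = $8,500.
Difference $8,550 − $8,500 = +$50 applied to Unit 2B: Unit 2B becomes $2,600.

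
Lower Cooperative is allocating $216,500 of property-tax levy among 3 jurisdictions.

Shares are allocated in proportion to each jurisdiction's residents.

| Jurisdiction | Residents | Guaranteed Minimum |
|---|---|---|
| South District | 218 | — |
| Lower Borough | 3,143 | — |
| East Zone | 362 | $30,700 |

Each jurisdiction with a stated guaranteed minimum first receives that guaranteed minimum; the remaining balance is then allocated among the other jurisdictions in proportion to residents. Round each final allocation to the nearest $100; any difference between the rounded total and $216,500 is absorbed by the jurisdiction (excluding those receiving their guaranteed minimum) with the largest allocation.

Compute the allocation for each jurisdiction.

Guaranteed amounts: East Zone $30,700. Balance $185,800.
Balance split over remaining residents 3,361: South District 12,051.29 → $12,100; Lower Borough 173,748.71 → $173,700.

South District: $12,100; Lower Borough: $173,700; East Zone: $30,700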